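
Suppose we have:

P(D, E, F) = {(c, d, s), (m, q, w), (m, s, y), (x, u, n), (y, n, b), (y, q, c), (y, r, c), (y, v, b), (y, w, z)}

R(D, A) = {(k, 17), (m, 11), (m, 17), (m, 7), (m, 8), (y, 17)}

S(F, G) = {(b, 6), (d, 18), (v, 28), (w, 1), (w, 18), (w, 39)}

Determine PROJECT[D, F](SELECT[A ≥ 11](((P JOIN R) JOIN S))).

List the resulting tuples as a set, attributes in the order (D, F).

Natural join on D: {(m, q, w, 11), (m, q, w, 17), (m, q, w, 7), (m, q, w, 8), (m, s, y, 11), (m, s, y, 17), (m, s, y, 7), (m, s, y, 8), (y, n, b, 17), (y, q, c, 17), (y, r, c, 17), (y, v, b, 17), (y, w, z, 17)}
Natural join on F: {(m, q, w, 11, 1), (m, q, w, 11, 18), (m, q, w, 11, 39), (m, q, w, 17, 1), (m, q, w, 17, 18), (m, q, w, 17, 39), (m, q, w, 7, 1), (m, q, w, 7, 18), (m, q, w, 7, 39), (m, q, w, 8, 1), (m, q, w, 8, 18), (m, q, w, 8, 39), (y, n, b, 17, 6), (y, v, b, 17, 6)}
Filtering on A ≥ 11 leaves {(m, q, w, 11, 1), (m, q, w, 11, 18), (m, q, w, 11, 39), (m, q, w, 17, 1), (m, q, w, 17, 18), (m, q, w, 17, 39), (y, n, b, 17, 6), (y, v, b, 17, 6)}.
Projecting to D, F (6 duplicate(s) eliminated): {(m, w), (y, b)}

{(m, w), (y, b)}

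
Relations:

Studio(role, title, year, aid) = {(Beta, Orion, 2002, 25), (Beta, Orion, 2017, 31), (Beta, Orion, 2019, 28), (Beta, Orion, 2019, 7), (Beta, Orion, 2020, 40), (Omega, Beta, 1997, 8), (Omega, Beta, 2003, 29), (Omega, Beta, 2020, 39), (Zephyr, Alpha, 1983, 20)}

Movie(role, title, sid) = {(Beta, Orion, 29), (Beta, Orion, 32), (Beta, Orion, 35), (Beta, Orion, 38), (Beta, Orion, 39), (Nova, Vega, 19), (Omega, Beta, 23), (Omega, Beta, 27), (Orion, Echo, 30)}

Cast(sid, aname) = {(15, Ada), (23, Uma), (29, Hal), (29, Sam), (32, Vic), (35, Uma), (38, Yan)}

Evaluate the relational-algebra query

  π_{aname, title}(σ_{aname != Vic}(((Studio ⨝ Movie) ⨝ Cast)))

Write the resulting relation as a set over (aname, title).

Joining Studio and Movie on role, title yields {(Beta, Orion, 2002, 25, 29), (Beta, Orion, 2002, 25, 32), (Beta, Orion, 2002, 25, 35), (Beta, Orion, 2002, 25, 38), (Beta, Orion, 2002, 25, 39), (Beta, Orion, 2017, 31, 29), (Beta, Orion, 2017, 31, 32), (Beta, Orion, 2017, 31, 35), (Beta, Orion, 2017, 31, 38), (Beta, Orion, 2017, 31, 39), (Beta, Orion, 2019, 28, 29), (Beta, Orion, 2019, 28, 32), (Beta, Orion, 2019, 28, 35), (Beta, Orion, 2019, 28, 38), (Beta, Orion, 2019, 28, 39), (Beta, Orion, 2019, 7, 29), (Beta, Orion, 2019, 7, 32), (Beta, Orion, 2019, 7, 35), (Beta, Orion, 2019, 7, 38), (Beta, Orion, 2019, 7, 39), (Beta, Orion, 2020, 40, 29), (Beta, Orion, 2020, 40, 32), (Beta, Orion, 2020, 40, 35), (Beta, Orion, 2020, 40, 38), (Beta, Orion, 2020, 40, 39), (Omega, Beta, 1997, 8, 23), (Omega, Beta, 1997, 8, 27), (Omega, Beta, 2003, 29, 23), (Omega, Beta, 2003, 29, 27), (Omega, Beta, 2020, 39, 23), (Omega, Beta, 2020, 39, 27)}.
Joining (Studio ⨝ Movie) and Cast on sid yields {(Beta, Orion, 2002, 25, 29, Hal), (Beta, Orion, 2002, 25, 29, Sam), (Beta, Orion, 2002, 25, 32, Vic), (Beta, Orion, 2002, 25, 35, Uma), (Beta, Orion, 2002, 25, 38, Yan), (Beta, Orion, 2017, 31, 29, Hal), (Beta, Orion, 2017, 31, 29, Sam), (Beta, Orion, 2017, 31, 32, Vic), (Beta, Orion, 2017, 31, 35, Uma), (Beta, Orion, 2017, 31, 38, Yan), (Beta, Orion, 2019, 28, 29, Hal), (Beta, Orion, 2019, 28, 29, Sam), (Beta, Orion, 2019, 28, 32, Vic), (Beta, Orion, 2019, 28, 35, Uma), (Beta, Orion, 2019, 28, 38, Yan), (Beta, Orion, 2019, 7, 29, Hal), (Beta, Orion, 2019, 7, 29, Sam), (Beta, Orion, 2019, 7, 32, Vic), (Beta, Orion, 2019, 7, 35, Uma), (Beta, Orion, 2019, 7, 38, Yan), (Beta, Orion, 2020, 40, 29, Hal), (Beta, Orion, 2020, 40, 29, Sam), (Beta, Orion, 2020, 40, 32, Vic), (Beta, Orion, 2020, 40, 35, Uma), (Beta, Orion, 2020, 40, 38, Yan), (Omega, Beta, 1997, 8, 23, Uma), (Omega, Beta, 2003, 29, 23, Uma), (Omega, Beta, 2020, 39, 23, Uma)}.
Filtering on aname != Vic leaves {(Beta, Orion, 2002, 25, 29, Hal), (Beta, Orion, 2002, 25, 29, Sam), (Beta, Orion, 2002, 25, 35, Uma), (Beta, Orion, 2002, 25, 38, Yan), (Beta, Orion, 2017, 31, 29, Hal), (Beta, Orion, 2017, 31, 29, Sam), (Beta, Orion, 2017, 31, 35, Uma), (Beta, Orion, 2017, 31, 38, Yan), (Beta, Orion, 2019, 28, 29, Hal), (Beta, Orion, 2019, 28, 29, Sam), (Beta, Orion, 2019, 28, 35, Uma), (Beta, Orion, 2019, 28, 38, Yan), (Beta, Orion, 2019, 7, 29, Hal), (Beta, Orion, 2019, 7, 29, Sam), (Beta, Orion, 2019, 7, 35, Uma), (Beta, Orion, 2019, 7, 38, Yan), (Beta, Orion, 2020, 40, 29, Hal), (Beta, Orion, 2020, 40, 29, Sam), (Beta, Orion, 2020, 40, 35, Uma), (Beta, Orion, 2020, 40, 38, Yan), (Omega, Beta, 1997, 8, 23, Uma), (Omega, Beta, 2003, 29, 23, Uma), (Omega, Beta, 2020, 39, 23, Uma)}.
π_{aname, title} gives {(Hal, Orion), (Sam, Orion), (Uma, Beta), (Uma, Orion), (Yan, Orion)} (18 duplicate(s) eliminated).

{(Hal, Orion), (Sam, Orion), (Uma, Beta), (Uma, Orion), (Yan, Orion)}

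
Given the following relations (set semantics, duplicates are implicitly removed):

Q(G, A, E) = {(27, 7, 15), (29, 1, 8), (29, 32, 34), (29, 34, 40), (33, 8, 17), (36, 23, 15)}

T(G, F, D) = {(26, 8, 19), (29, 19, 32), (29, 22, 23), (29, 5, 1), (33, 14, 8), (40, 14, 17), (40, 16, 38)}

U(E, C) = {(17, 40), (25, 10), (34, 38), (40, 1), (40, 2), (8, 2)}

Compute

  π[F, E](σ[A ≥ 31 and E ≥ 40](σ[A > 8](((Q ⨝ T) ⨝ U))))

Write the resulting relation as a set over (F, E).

{(19, 40), (22, 40), (5, 40)}

Q ⋈ T (natural join on G): {(29, 1, 8, 19, 32), (29, 1, 8, 22, 23), (29, 1, 8, 5, 1), (29, 32, 34, 19, 32), (29, 32, 34, 22, 23), (29, 32, 34, 5, 1), (29, 34, 40, 19, 32), (29, 34, 40, 22, 23), (29, 34, 40, 5, 1), (33, 8, 17, 14, 8)}
(Q ⨝ T) ⋈ U (natural join on E): {(29, 1, 8, 19, 32, 2), (29, 1, 8, 22, 23, 2), (29, 1, 8, 5, 1, 2), (29, 32, 34, 19, 32, 38), (29, 32, 34, 22, 23, 38), (29, 32, 34, 5, 1, 38), (29, 34, 40, 19, 32, 1), (29, 34, 40, 19, 32, 2), (29, 34, 40, 22, 23, 1), (29, 34, 40, 22, 23, 2), (29, 34, 40, 5, 1, 1), (29, 34, 40, 5, 1, 2), (33, 8, 17, 14, 8, 40)}
Selection A > 8: {(29, 32, 34, 19, 32, 38), (29, 32, 34, 22, 23, 38), (29, 32, 34, 5, 1, 38), (29, 34, 40, 19, 32, 1), (29, 34, 40, 19, 32, 2), (29, 34, 40, 22, 23, 1), (29, 34, 40, 22, 23, 2), (29, 34, 40, 5, 1, 1), (29, 34, 40, 5, 1, 2)}
Selection A ≥ 31 and E ≥ 40: {(29, 34, 40, 19, 32, 1), (29, 34, 40, 19, 32, 2), (29, 34, 40, 22, 23, 1), (29, 34, 40, 22, 23, 2), (29, 34, 40, 5, 1, 1), (29, 34, 40, 5, 1, 2)}
π_{F, E} gives {(19, 40), (22, 40), (5, 40)} (3 duplicate(s) eliminated).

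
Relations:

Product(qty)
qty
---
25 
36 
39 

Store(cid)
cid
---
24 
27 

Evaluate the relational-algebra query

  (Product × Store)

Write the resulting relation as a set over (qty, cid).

{(25, 24), (25, 27), (36, 24), (36, 27), (39, 24), (39, 27)}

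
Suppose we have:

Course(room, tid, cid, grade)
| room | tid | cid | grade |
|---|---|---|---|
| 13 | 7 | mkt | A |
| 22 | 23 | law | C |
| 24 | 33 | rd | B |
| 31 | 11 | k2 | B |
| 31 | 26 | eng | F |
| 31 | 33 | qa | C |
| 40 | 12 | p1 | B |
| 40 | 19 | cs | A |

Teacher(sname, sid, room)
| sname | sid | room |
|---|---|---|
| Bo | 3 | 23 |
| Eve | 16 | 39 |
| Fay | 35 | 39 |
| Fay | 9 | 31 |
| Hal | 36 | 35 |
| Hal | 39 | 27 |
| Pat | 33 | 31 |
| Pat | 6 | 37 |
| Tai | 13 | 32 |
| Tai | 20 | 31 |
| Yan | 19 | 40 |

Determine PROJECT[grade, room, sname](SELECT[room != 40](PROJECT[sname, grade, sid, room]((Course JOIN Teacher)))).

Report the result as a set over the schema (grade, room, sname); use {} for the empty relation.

Natural join on room: {(31, 11, k2, B, Fay, 9), (31, 11, k2, B, Pat, 33), (31, 11, k2, B, Tai, 20), (31, 26, eng, F, Fay, 9), (31, 26, eng, F, Pat, 33), (31, 26, eng, F, Tai, 20), (31, 33, qa, C, Fay, 9), (31, 33, qa, C, Pat, 33), (31, 33, qa, C, Tai, 20), (40, 12, p1, B, Yan, 19), (40, 19, cs, A, Yan, 19)}
Projecting to sname, grade, sid, room: {(Fay, B, 9, 31), (Fay, C, 9, 31), (Fay, F, 9, 31), (Pat, B, 33, 31), (Pat, C, 33, 31), (Pat, F, 33, 31), (Tai, B, 20, 31), (Tai, C, 20, 31), (Tai, F, 20, 31), (Yan, A, 19, 40), (Yan, B, 19, 40)}
Filtering on room != 40 leaves {(Fay, B, 9, 31), (Fay, C, 9, 31), (Fay, F, 9, 31), (Pat, B, 33, 31), (Pat, C, 33, 31), (Pat, F, 33, 31), (Tai, B, 20, 31), (Tai, C, 20, 31), (Tai, F, 20, 31)}.
Projecting to grade, room, sname: {(B, 31, Fay), (B, 31, Pat), (B, 31, Tai), (C, 31, Fay), (C, 31, Pat), (C, 31, Tai), (F, 31, Fay), (F, 31, Pat), (F, 31, Tai)}

{(B, 31, Fay), (B, 31, Pat), (B, 31, Tai), (C, 31, Fay), (C, 31, Pat), (C, 31, Tai), (F, 31, Fay), (F, 31, Pat), (F, 31, Tai)}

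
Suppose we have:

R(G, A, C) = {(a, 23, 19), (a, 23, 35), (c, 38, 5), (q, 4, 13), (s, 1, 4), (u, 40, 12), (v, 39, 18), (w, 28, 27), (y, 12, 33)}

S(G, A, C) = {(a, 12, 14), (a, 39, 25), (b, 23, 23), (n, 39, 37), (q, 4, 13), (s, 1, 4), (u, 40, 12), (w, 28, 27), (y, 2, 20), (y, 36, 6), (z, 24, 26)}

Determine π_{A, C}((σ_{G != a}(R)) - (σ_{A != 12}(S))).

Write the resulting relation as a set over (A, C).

σ[G != a]: keep tuples satisfying G != a → {(c, 38, 5), (q, 4, 13), (s, 1, 4), (u, 40, 12), (v, 39, 18), (w, 28, 27), (y, 12, 33)}
σ[A != 12]: keep tuples satisfying A != 12 → {(a, 39, 25), (b, 23, 23), (n, 39, 37), (q, 4, 13), (s, 1, 4), (u, 40, 12), (w, 28, 27), (y, 2, 20), (y, 36, 6), (z, 24, 26)}
Taking the difference: {(c, 38, 5), (v, 39, 18), (y, 12, 33)}
Projecting to A, C: {(12, 33), (38, 5), (39, 18)}

{(12, 33), (38, 5), (39, 18)}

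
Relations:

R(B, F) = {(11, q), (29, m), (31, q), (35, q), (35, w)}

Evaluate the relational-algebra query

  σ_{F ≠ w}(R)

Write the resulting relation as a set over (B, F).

{(11, q), (29, m), (31, q), (35, q)}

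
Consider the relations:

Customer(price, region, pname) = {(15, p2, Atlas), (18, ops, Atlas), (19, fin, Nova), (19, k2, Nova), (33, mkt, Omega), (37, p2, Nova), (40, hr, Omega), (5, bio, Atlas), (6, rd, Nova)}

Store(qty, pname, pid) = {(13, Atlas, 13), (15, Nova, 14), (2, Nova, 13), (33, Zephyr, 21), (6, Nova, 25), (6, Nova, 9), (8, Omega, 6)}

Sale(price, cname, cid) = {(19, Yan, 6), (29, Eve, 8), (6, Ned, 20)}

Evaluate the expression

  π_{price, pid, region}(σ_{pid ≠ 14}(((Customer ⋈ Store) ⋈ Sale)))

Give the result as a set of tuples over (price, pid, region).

{(19, 13, fin), (19, 13, k2), (19, 25, fin), (19, 25, k2), (19, 9, fin), (19, 9, k2), (6, 13, rd), (6, 25, rd), (6, 9, rd)}

Customer ⋈ Store (natural join on pname): {(15, p2, Atlas, 13, 13), (18, ops, Atlas, 13, 13), (19, fin, Nova, 15, 14), (19, fin, Nova, 2, 13), (19, fin, Nova, 6, 25), (19, fin, Nova, 6, 9), (19, k2, Nova, 15, 14), (19, k2, Nova, 2, 13), (19, k2, Nova, 6, 25), (19, k2, Nova, 6, 9), (33, mkt, Omega, 8, 6), (37, p2, Nova, 15, 14), (37, p2, Nova, 2, 13), (37, p2, Nova, 6, 25), (37, p2, Nova, 6, 9), (40, hr, Omega, 8, 6), (5, bio, Atlas, 13, 13), (6, rd, Nova, 15, 14), (6, rd, Nova, 2, 13), (6, rd, Nova, 6, 25), (6, rd, Nova, 6, 9)}
(Customer ⋈ Store) ⋈ Sale (natural join on price): {(19, fin, Nova, 15, 14, Yan, 6), (19, fin, Nova, 2, 13, Yan, 6), (19, fin, Nova, 6, 25, Yan, 6), (19, fin, Nova, 6, 9, Yan, 6), (19, k2, Nova, 15, 14, Yan, 6), (19, k2, Nova, 2, 13, Yan, 6), (19, k2, Nova, 6, 25, Yan, 6), (19, k2, Nova, 6, 9, Yan, 6), (6, rd, Nova, 15, 14, Ned, 20), (6, rd, Nova, 2, 13, Ned, 20), (6, rd, Nova, 6, 25, Ned, 20), (6, rd, Nova, 6, 9, Ned, 20)}
Selection pid ≠ 14: {(19, fin, Nova, 2, 13, Yan, 6), (19, fin, Nova, 6, 25, Yan, 6), (19, fin, Nova, 6, 9, Yan, 6), (19, k2, Nova, 2, 13, Yan, 6), (19, k2, Nova, 6, 25, Yan, 6), (19, k2, Nova, 6, 9, Yan, 6), (6, rd, Nova, 2, 13, Ned, 20), (6, rd, Nova, 6, 25, Ned, 20), (6, rd, Nova, 6, 9, Ned, 20)}
π_{price, pid, region} gives {(19, 13, fin), (19, 13, k2), (19, 25, fin), (19, 25, k2), (19, 9, fin), (19, 9, k2), (6, 13, rd), (6, 25, rd), (6, 9, rd)}.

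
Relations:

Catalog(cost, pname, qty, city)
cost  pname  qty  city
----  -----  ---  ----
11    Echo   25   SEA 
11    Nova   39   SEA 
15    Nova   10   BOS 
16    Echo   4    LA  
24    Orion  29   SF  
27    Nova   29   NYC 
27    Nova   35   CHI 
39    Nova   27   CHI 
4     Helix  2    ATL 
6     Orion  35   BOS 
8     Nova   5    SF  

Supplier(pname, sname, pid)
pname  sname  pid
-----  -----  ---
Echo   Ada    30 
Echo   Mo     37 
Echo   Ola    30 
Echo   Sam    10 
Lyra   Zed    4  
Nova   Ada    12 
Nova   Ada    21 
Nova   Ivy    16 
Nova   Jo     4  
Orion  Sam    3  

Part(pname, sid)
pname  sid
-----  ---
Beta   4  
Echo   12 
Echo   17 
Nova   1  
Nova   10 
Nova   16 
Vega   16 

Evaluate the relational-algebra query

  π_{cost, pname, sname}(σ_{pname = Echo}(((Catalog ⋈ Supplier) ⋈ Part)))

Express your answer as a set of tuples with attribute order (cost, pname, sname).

{(11, Echo, Ada), (11, Echo, Mo), (11, Echo, Ola), (11, Echo, Sam), (16, Echo, Ada), (16, Echo, Mo), (16, Echo, Ola), (16, Echo, Sam)}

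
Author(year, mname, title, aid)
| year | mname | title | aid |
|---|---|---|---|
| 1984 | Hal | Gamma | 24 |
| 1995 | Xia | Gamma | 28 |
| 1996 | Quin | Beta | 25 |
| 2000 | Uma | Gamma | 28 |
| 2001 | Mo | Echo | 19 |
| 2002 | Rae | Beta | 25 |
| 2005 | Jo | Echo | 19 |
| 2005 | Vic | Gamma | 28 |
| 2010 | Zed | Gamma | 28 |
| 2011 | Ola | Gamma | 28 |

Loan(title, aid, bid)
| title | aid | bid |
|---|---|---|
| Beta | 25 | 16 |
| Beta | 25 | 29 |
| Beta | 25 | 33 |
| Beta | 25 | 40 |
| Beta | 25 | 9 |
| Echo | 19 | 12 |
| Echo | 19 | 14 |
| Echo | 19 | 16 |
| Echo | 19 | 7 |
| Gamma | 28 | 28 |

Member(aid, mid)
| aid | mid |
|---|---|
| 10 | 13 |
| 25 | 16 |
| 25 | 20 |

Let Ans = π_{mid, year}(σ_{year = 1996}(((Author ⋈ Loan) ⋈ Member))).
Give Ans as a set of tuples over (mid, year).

{(16, 1996), (20, 1996)}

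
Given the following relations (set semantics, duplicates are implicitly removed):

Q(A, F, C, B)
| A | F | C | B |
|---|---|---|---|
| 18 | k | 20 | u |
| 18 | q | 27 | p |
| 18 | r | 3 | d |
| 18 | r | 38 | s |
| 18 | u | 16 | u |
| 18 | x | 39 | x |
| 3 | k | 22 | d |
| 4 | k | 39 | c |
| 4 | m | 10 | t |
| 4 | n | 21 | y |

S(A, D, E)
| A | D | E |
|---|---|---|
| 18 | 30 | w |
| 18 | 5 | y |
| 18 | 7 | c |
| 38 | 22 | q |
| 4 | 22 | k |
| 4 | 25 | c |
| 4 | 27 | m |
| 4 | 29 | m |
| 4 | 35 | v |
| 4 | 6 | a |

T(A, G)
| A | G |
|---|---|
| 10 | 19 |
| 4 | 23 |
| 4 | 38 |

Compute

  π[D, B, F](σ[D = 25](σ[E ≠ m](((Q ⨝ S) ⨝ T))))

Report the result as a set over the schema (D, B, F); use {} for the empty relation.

Joining Q and S on A yields {(18, k, 20, u, 30, w), (18, k, 20, u, 5, y), (18, k, 20, u, 7, c), (18, q, 27, p, 30, w), (18, q, 27, p, 5, y), (18, q, 27, p, 7, c), (18, r, 3, d, 30, w), (18, r, 3, d, 5, y), (18, r, 3, d, 7, c), (18, r, 38, s, 30, w), (18, r, 38, s, 5, y), (18, r, 38, s, 7, c), (18, u, 16, u, 30, w), (18, u, 16, u, 5, y), (18, u, 16, u, 7, c), (18, x, 39, x, 30, w), (18, x, 39, x, 5, y), (18, x, 39, x, 7, c), (4, k, 39, c, 22, k), (4, k, 39, c, 25, c), (4, k, 39, c, 27, m), (4, k, 39, c, 29, m), (4, k, 39, c, 35, v), (4, k, 39, c, 6, a), (4, m, 10, t, 22, k), (4, m, 10, t, 25, c), (4, m, 10, t, 27, m), (4, m, 10, t, 29, m), (4, m, 10, t, 35, v), (4, m, 10, t, 6, a), (4, n, 21, y, 22, k), (4, n, 21, y, 25, c), (4, n, 21, y, 27, m), (4, n, 21, y, 29, m), (4, n, 21, y, 35, v), (4, n, 21, y, 6, a)}.
Joining (Q ⨝ S) and T on A yields {(4, k, 39, c, 22, k, 23), (4, k, 39, c, 22, k, 38), (4, k, 39, c, 25, c, 23), (4, k, 39, c, 25, c, 38), (4, k, 39, c, 27, m, 23), (4, k, 39, c, 27, m, 38), (4, k, 39, c, 29, m, 23), (4, k, 39, c, 29, m, 38), (4, k, 39, c, 35, v, 23), (4, k, 39, c, 35, v, 38), (4, k, 39, c, 6, a, 23), (4, k, 39, c, 6, a, 38), (4, m, 10, t, 22, k, 23), (4, m, 10, t, 22, k, 38), (4, m, 10, t, 25, c, 23), (4, m, 10, t, 25, c, 38), (4, m, 10, t, 27, m, 23), (4, m, 10, t, 27, m, 38), (4, m, 10, t, 29, m, 23), (4, m, 10, t, 29, m, 38), (4, m, 10, t, 35, v, 23), (4, m, 10, t, 35, v, 38), (4, m, 10, t, 6, a, 23), (4, m, 10, t, 6, a, 38), (4, n, 21, y, 22, k, 23), (4, n, 21, y, 22, k, 38), (4, n, 21, y, 25, c, 23), (4, n, 21, y, 25, c, 38), (4, n, 21, y, 27, m, 23), (4, n, 21, y, 27, m, 38), (4, n, 21, y, 29, m, 23), (4, n, 21, y, 29, m, 38), (4, n, 21, y, 35, v, 23), (4, n, 21, y, 35, v, 38), (4, n, 21, y, 6, a, 23), (4, n, 21, y, 6, a, 38)}.
σ[E ≠ m]: keep tuples satisfying E ≠ m → {(4, k, 39, c, 22, k, 23), (4, k, 39, c, 22, k, 38), (4, k, 39, c, 25, c, 23), (4, k, 39, c, 25, c, 38), (4, k, 39, c, 35, v, 23), (4, k, 39, c, 35, v, 38), (4, k, 39, c, 6, a, 23), (4, k, 39, c, 6, a, 38), (4, m, 10, t, 22, k, 23), (4, m, 10, t, 22, k, 38), (4, m, 10, t, 25, c, 23), (4, m, 10, t, 25, c, 38), (4, m, 10, t, 35, v, 23), (4, m, 10, t, 35, v, 38), (4, m, 10, t, 6, a, 23), (4, m, 10, t, 6, a, 38), (4, n, 21, y, 22, k, 23), (4, n, 21, y, 22, k, 38), (4, n, 21, y, 25, c, 23), (4, n, 21, y, 25, c, 38), (4, n, 21, y, 35, v, 23), (4, n, 21, y, 35, v, 38), (4, n, 21, y, 6, a, 23), (4, n, 21, y, 6, a, 38)}
σ[D = 25]: keep tuples satisfying D = 25 → {(4, k, 39, c, 25, c, 23), (4, k, 39, c, 25, c, 38), (4, m, 10, t, 25, c, 23), (4, m, 10, t, 25, c, 38), (4, n, 21, y, 25, c, 23), (4, n, 21, y, 25, c, 38)}
π[D, B, F]: project onto (D, B, F) (3 duplicate(s) eliminated) → {(25, c, k), (25, t, m), (25, y, n)}

{(25, c, k), (25, t, m), (25, y, n)}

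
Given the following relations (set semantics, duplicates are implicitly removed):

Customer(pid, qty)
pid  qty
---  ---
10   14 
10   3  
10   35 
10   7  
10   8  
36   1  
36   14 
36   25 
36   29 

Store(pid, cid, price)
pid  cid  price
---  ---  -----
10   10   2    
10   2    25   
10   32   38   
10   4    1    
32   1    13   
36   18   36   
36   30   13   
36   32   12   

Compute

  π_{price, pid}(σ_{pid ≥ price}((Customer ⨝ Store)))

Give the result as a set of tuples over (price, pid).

{(1, 10), (12, 36), (13, 36), (2, 10), (36, 36)}

Customer ⋈ Store (natural join on pid): {(10, 14, 10, 2), (10, 14, 2, 25), (10, 14, 32, 38), (10, 14, 4, 1), (10, 3, 10, 2), (10, 3, 2, 25), (10, 3, 32, 38), (10, 3, 4, 1), (10, 35, 10, 2), (10, 35, 2, 25), (10, 35, 32, 38), (10, 35, 4, 1), (10, 7, 10, 2), (10, 7, 2, 25), (10, 7, 32, 38), (10, 7, 4, 1), (10, 8, 10, 2), (10, 8, 2, 25), (10, 8, 32, 38), (10, 8, 4, 1), (36, 1, 18, 36), (36, 1, 30, 13), (36, 1, 32, 12), (36, 14, 18, 36), (36, 14, 30, 13), (36, 14, 32, 12), (36, 25, 18, 36), (36, 25, 30, 13), (36, 25, 32, 12), (36, 29, 18, 36), (36, 29, 30, 13), (36, 29, 32, 12)}
σ[pid ≥ price]: keep tuples satisfying pid ≥ price → {(10, 14, 10, 2), (10, 14, 4, 1), (10, 3, 10, 2), (10, 3, 4, 1), (10, 35, 10, 2), (10, 35, 4, 1), (10, 7, 10, 2), (10, 7, 4, 1), (10, 8, 10, 2), (10, 8, 4, 1), (36, 1, 18, 36), (36, 1, 30, 13), (36, 1, 32, 12), (36, 14, 18, 36), (36, 14, 30, 13), (36, 14, 32, 12), (36, 25, 18, 36), (36, 25, 30, 13), (36, 25, 32, 12), (36, 29, 18, 36), (36, 29, 30, 13), (36, 29, 32, 12)}
π_{price, pid} gives {(1, 10), (12, 36), (13, 36), (2, 10), (36, 36)} (17 duplicate(s) eliminated).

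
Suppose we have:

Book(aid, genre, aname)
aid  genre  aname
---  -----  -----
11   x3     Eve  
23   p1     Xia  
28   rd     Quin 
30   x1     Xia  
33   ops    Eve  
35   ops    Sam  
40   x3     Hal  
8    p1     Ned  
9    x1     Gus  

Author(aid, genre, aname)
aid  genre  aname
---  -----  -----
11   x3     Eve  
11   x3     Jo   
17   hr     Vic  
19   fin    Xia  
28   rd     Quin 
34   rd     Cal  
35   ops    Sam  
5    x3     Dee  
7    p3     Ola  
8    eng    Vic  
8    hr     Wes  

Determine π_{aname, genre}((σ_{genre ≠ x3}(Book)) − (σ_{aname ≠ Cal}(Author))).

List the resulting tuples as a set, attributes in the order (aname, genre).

{(Eve, ops), (Gus, x1), (Ned, p1), (Xia, p1), (Xia, x1)}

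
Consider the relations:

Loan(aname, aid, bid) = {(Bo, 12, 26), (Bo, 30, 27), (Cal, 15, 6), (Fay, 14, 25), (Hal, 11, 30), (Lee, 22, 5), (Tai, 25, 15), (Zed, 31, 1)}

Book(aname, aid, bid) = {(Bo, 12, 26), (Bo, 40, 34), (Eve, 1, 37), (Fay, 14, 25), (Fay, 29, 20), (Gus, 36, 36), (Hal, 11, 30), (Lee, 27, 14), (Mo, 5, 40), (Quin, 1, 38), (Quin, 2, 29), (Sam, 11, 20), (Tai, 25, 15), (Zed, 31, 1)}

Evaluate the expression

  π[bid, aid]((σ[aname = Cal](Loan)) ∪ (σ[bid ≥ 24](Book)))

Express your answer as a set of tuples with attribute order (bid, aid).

{(25, 14), (26, 12), (29, 2), (30, 11), (34, 40), (36, 36), (37, 1), (38, 1), (40, 5), (6, 15)}

Apply σ_{aname = Cal}; surviving tuples: {(Cal, 15, 6)}
Apply σ_{bid ≥ 24}; surviving tuples: {(Bo, 12, 26), (Bo, 40, 34), (Eve, 1, 37), (Fay, 14, 25), (Gus, 36, 36), (Hal, 11, 30), (Mo, 5, 40), (Quin, 1, 38), (Quin, 2, 29)}
Union: {(Cal, 15, 6)} with {(Bo, 12, 26), (Bo, 40, 34), (Eve, 1, 37), (Fay, 14, 25), (Gus, 36, 36), (Hal, 11, 30), (Mo, 5, 40), (Quin, 1, 38), (Quin, 2, 29)} → {(Bo, 12, 26), (Bo, 40, 34), (Cal, 15, 6), (Eve, 1, 37), (Fay, 14, 25), (Gus, 36, 36), (Hal, 11, 30), (Mo, 5, 40), (Quin, 1, 38), (Quin, 2, 29)}
π_{bid, aid} gives {(25, 14), (26, 12), (29, 2), (30, 11), (34, 40), (36, 36), (37, 1), (38, 1), (40, 5), (6, 15)}.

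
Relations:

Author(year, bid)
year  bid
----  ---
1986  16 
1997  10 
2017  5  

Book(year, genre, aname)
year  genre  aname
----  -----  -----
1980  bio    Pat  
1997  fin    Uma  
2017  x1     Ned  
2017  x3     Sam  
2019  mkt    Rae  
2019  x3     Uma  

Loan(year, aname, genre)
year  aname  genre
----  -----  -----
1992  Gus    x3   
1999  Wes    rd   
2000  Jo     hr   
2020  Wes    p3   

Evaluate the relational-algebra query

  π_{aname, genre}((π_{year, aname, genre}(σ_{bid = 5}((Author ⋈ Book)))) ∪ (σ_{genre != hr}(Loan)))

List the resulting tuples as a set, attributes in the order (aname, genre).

{(Gus, x3), (Ned, x1), (Sam, x3), (Wes, p3), (Wes, rd)}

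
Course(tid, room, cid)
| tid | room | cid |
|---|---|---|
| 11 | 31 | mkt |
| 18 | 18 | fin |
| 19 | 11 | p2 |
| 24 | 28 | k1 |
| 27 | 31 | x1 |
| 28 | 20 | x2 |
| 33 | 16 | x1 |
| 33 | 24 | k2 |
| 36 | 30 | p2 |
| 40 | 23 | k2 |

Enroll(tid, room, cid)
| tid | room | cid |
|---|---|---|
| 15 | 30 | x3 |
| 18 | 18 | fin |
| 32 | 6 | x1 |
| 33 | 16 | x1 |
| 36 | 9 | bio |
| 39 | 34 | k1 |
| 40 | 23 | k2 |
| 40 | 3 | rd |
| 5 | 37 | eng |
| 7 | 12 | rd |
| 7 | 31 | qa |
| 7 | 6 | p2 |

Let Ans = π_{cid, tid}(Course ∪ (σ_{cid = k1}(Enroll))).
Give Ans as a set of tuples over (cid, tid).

σ[cid = k1]: keep tuples satisfying cid = k1 → {(39, 34, k1)}
Taking the union: {(11, 31, mkt), (18, 18, fin), (19, 11, p2), (24, 28, k1), (27, 31, x1), (28, 20, x2), (33, 16, x1), (33, 24, k2), (36, 30, p2), (39, 34, k1), (40, 23, k2)}
π[cid, tid]: project onto (cid, tid) → {(fin, 18), (k1, 24), (k1, 39), (k2, 33), (k2, 40), (mkt, 11), (p2, 19), (p2, 36), (x1, 27), (x1, 33), (x2, 28)}

{(fin, 18), (k1, 24), (k1, 39), (k2, 33), (k2, 40), (mkt, 11), (p2, 19), (p2, 36), (x1, 27), (x1, 33), (x2, 28)}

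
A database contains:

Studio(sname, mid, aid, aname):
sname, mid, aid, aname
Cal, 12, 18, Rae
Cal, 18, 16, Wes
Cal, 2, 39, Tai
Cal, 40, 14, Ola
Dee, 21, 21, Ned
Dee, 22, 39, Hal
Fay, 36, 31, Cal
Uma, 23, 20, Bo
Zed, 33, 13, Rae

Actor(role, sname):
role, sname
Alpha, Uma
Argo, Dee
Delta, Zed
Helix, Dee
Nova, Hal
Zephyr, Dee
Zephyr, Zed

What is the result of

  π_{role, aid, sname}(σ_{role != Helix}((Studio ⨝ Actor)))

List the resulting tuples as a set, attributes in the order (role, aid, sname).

Studio ⋈ Actor (natural join on sname): {(Dee, 21, 21, Ned, Argo), (Dee, 21, 21, Ned, Helix), (Dee, 21, 21, Ned, Zephyr), (Dee, 22, 39, Hal, Argo), (Dee, 22, 39, Hal, Helix), (Dee, 22, 39, Hal, Zephyr), (Uma, 23, 20, Bo, Alpha), (Zed, 33, 13, Rae, Delta), (Zed, 33, 13, Rae, Zephyr)}
σ[role != Helix]: keep tuples satisfying role != Helix → {(Dee, 21, 21, Ned, Argo), (Dee, 21, 21, Ned, Zephyr), (Dee, 22, 39, Hal, Argo), (Dee, 22, 39, Hal, Zephyr), (Uma, 23, 20, Bo, Alpha), (Zed, 33, 13, Rae, Delta), (Zed, 33, 13, Rae, Zephyr)}
Keep only column(s) role, aid, sname: {(Alpha, 20, Uma), (Argo, 21, Dee), (Argo, 39, Dee), (Delta, 13, Zed), (Zephyr, 13, Zed), (Zephyr, 21, Dee), (Zephyr, 39, Dee)}

{(Alpha, 20, Uma), (Argo, 21, Dee), (Argo, 39, Dee), (Delta, 13, Zed), (Zephyr, 13, Zed), (Zephyr, 21, Dee), (Zephyr, 39, Dee)}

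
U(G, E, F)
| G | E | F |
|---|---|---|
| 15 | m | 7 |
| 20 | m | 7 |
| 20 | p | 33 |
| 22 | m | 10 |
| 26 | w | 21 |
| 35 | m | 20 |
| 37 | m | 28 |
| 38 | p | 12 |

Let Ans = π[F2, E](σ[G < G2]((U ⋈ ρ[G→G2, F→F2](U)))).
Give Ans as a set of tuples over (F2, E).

{(10, m), (12, p), (20, m), (28, m), (7, m)}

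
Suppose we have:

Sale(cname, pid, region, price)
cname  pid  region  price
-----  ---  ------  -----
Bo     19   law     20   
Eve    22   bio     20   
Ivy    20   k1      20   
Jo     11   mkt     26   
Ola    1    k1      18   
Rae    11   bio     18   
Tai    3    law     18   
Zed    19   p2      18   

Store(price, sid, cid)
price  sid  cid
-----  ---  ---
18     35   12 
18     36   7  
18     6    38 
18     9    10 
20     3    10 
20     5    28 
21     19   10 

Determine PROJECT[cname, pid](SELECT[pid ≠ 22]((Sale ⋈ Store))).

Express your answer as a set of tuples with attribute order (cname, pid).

Sale ⋈ Store (natural join on price): {(Bo, 19, law, 20, 3, 10), (Bo, 19, law, 20, 5, 28), (Eve, 22, bio, 20, 3, 10), (Eve, 22, bio, 20, 5, 28), (Ivy, 20, k1, 20, 3, 10), (Ivy, 20, k1, 20, 5, 28), (Ola, 1, k1, 18, 35, 12), (Ola, 1, k1, 18, 36, 7), (Ola, 1, k1, 18, 6, 38), (Ola, 1, k1, 18, 9, 10), (Rae, 11, bio, 18, 35, 12), (Rae, 11, bio, 18, 36, 7), (Rae, 11, bio, 18, 6, 38), (Rae, 11, bio, 18, 9, 10), (Tai, 3, law, 18, 35, 12), (Tai, 3, law, 18, 36, 7), (Tai, 3, law, 18, 6, 38), (Tai, 3, law, 18, 9, 10), (Zed, 19, p2, 18, 35, 12), (Zed, 19, p2, 18, 36, 7), (Zed, 19, p2, 18, 6, 38), (Zed, 19, p2, 18, 9, 10)}
Filtering on pid ≠ 22 leaves {(Bo, 19, law, 20, 3, 10), (Bo, 19, law, 20, 5, 28), (Ivy, 20, k1, 20, 3, 10), (Ivy, 20, k1, 20, 5, 28), (Ola, 1, k1, 18, 35, 12), (Ola, 1, k1, 18, 36, 7), (Ola, 1, k1, 18, 6, 38), (Ola, 1, k1, 18, 9, 10), (Rae, 11, bio, 18, 35, 12), (Rae, 11, bio, 18, 36, 7), (Rae, 11, bio, 18, 6, 38), (Rae, 11, bio, 18, 9, 10), (Tai, 3, law, 18, 35, 12), (Tai, 3, law, 18, 36, 7), (Tai, 3, law, 18, 6, 38), (Tai, 3, law, 18, 9, 10), (Zed, 19, p2, 18, 35, 12), (Zed, 19, p2, 18, 36, 7), (Zed, 19, p2, 18, 6, 38), (Zed, 19, p2, 18, 9, 10)}.
π[cname, pid]: project onto (cname, pid) (14 duplicate(s) eliminated) → {(Bo, 19), (Ivy, 20), (Ola, 1), (Rae, 11), (Tai, 3), (Zed, 19)}

{(Bo, 19), (Ivy, 20), (Ola, 1), (Rae, 11), (Tai, 3), (Zed, 19)}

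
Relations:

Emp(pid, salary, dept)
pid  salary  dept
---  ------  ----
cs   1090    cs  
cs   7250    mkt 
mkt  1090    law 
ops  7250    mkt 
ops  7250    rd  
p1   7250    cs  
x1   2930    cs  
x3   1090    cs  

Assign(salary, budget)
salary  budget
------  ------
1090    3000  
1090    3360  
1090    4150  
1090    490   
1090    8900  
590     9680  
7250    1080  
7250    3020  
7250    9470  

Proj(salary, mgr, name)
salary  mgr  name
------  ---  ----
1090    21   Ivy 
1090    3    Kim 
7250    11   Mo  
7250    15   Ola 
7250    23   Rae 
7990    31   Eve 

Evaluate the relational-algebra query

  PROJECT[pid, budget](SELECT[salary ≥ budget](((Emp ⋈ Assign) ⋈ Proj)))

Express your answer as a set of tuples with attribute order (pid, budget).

Emp ⋈ Assign (natural join on salary): {(cs, 1090, cs, 3000), (cs, 1090, cs, 3360), (cs, 1090, cs, 4150), (cs, 1090, cs, 490), (cs, 1090, cs, 8900), (cs, 7250, mkt, 1080), (cs, 7250, mkt, 3020), (cs, 7250, mkt, 9470), (mkt, 1090, law, 3000), (mkt, 1090, law, 3360), (mkt, 1090, law, 4150), (mkt, 1090, law, 490), (mkt, 1090, law, 8900), (ops, 7250, mkt, 1080), (ops, 7250, mkt, 3020), (ops, 7250, mkt, 9470), (ops, 7250, rd, 1080), (ops, 7250, rd, 3020), (ops, 7250, rd, 9470), (p1, 7250, cs, 1080), (p1, 7250, cs, 3020), (p1, 7250, cs, 9470), (x3, 1090, cs, 3000), (x3, 1090, cs, 3360), (x3, 1090, cs, 4150), (x3, 1090, cs, 490), (x3, 1090, cs, 8900)}
(Emp ⋈ Assign) ⋈ Proj (natural join on salary): {(cs, 1090, cs, 3000, 21, Ivy), (cs, 1090, cs, 3000, 3, Kim), (cs, 1090, cs, 3360, 21, Ivy), (cs, 1090, cs, 3360, 3, Kim), (cs, 1090, cs, 4150, 21, Ivy), (cs, 1090, cs, 4150, 3, Kim), (cs, 1090, cs, 490, 21, Ivy), (cs, 1090, cs, 490, 3, Kim), (cs, 1090, cs, 8900, 21, Ivy), (cs, 1090, cs, 8900, 3, Kim), (cs, 7250, mkt, 1080, 11, Mo), (cs, 7250, mkt, 1080, 15, Ola), (cs, 7250, mkt, 1080, 23, Rae), (cs, 7250, mkt, 3020, 11, Mo), (cs, 7250, mkt, 3020, 15, Ola), (cs, 7250, mkt, 3020, 23, Rae), (cs, 7250, mkt, 9470, 11, Mo), (cs, 7250, mkt, 9470, 15, Ola), (cs, 7250, mkt, 9470, 23, Rae), (mkt, 1090, law, 3000, 21, Ivy), (mkt, 1090, law, 3000, 3, Kim), (mkt, 1090, law, 3360, 21, Ivy), (mkt, 1090, law, 3360, 3, Kim), (mkt, 1090, law, 4150, 21, Ivy), (mkt, 1090, law, 4150, 3, Kim), (mkt, 1090, law, 490, 21, Ivy), (mkt, 1090, law, 490, 3, Kim), (mkt, 1090, law, 8900, 21, Ivy), (mkt, 1090, law, 8900, 3, Kim), (ops, 7250, mkt, 1080, 11, Mo), (ops, 7250, mkt, 1080, 15, Ola), (ops, 7250, mkt, 1080, 23, Rae), (ops, 7250, mkt, 3020, 11, Mo), (ops, 7250, mkt, 3020, 15, Ola), (ops, 7250, mkt, 3020, 23, Rae), (ops, 7250, mkt, 9470, 11, Mo), (ops, 7250, mkt, 9470, 15, Ola), (ops, 7250, mkt, 9470, 23, Rae), (ops, 7250, rd, 1080, 11, Mo), (ops, 7250, rd, 1080, 15, Ola), (ops, 7250, rd, 1080, 23, Rae), (ops, 7250, rd, 3020, 11, Mo), (ops, 7250, rd, 3020, 15, Ola), (ops, 7250, rd, 3020, 23, Rae), (ops, 7250, rd, 9470, 11, Mo), (ops, 7250, rd, 9470, 15, Ola), (ops, 7250, rd, 9470, 23, Rae), (p1, 7250, cs, 1080, 11, Mo), (p1, 7250, cs, 1080, 15, Ola), (p1, 7250, cs, 1080, 23, Rae), (p1, 7250, cs, 3020, 11, Mo), (p1, 7250, cs, 3020, 15, Ola), (p1, 7250, cs, 3020, 23, Rae), (p1, 7250, cs, 9470, 11, Mo), (p1, 7250, cs, 9470, 15, Ola), (p1, 7250, cs, 9470, 23, Rae), (x3, 1090, cs, 3000, 21, Ivy), (x3, 1090, cs, 3000, 3, Kim), (x3, 1090, cs, 3360, 21, Ivy), (x3, 1090, cs, 3360, 3, Kim), (x3, 1090, cs, 4150, 21, Ivy), (x3, 1090, cs, 4150, 3, Kim), (x3, 1090, cs, 490, 21, Ivy), (x3, 1090, cs, 490, 3, Kim), (x3, 1090, cs, 8900, 21, Ivy), (x3, 1090, cs, 8900, 3, Kim)}
Selection salary ≥ budget: {(cs, 1090, cs, 490, 21, Ivy), (cs, 1090, cs, 490, 3, Kim), (cs, 7250, mkt, 1080, 11, Mo), (cs, 7250, mkt, 1080, 15, Ola), (cs, 7250, mkt, 1080, 23, Rae), (cs, 7250, mkt, 3020, 11, Mo), (cs, 7250, mkt, 3020, 15, Ola), (cs, 7250, mkt, 3020, 23, Rae), (mkt, 1090, law, 490, 21, Ivy), (mkt, 1090, law, 490, 3, Kim), (ops, 7250, mkt, 1080, 11, Mo), (ops, 7250, mkt, 1080, 15, Ola), (ops, 7250, mkt, 1080, 23, Rae), (ops, 7250, mkt, 3020, 11, Mo), (ops, 7250, mkt, 3020, 15, Ola), (ops, 7250, mkt, 3020, 23, Rae), (ops, 7250, rd, 1080, 11, Mo), (ops, 7250, rd, 1080, 15, Ola), (ops, 7250, rd, 1080, 23, Rae), (ops, 7250, rd, 3020, 11, Mo), (ops, 7250, rd, 3020, 15, Ola), (ops, 7250, rd, 3020, 23, Rae), (p1, 7250, cs, 1080, 11, Mo), (p1, 7250, cs, 1080, 15, Ola), (p1, 7250, cs, 1080, 23, Rae), (p1, 7250, cs, 3020, 11, Mo), (p1, 7250, cs, 3020, 15, Ola), (p1, 7250, cs, 3020, 23, Rae), (x3, 1090, cs, 490, 21, Ivy), (x3, 1090, cs, 490, 3, Kim)}
Projecting to pid, budget (21 duplicate(s) eliminated): {(cs, 1080), (cs, 3020), (cs, 490), (mkt, 490), (ops, 1080), (ops, 3020), (p1, 1080), (p1, 3020), (x3, 490)}

{(cs, 1080), (cs, 3020), (cs, 490), (mkt, 490), (ops, 1080), (ops, 3020), (p1, 1080), (p1, 3020), (x3, 490)}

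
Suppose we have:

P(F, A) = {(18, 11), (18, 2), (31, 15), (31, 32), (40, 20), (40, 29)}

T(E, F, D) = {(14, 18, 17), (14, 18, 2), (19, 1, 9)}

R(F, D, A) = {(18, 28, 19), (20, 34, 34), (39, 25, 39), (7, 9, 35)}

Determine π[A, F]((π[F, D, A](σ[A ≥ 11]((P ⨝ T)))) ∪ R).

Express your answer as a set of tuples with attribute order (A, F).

{(11, 18), (19, 18), (34, 20), (35, 7), (39, 39)}

Natural join on F: {(18, 11, 14, 17), (18, 11, 14, 2), (18, 2, 14, 17), (18, 2, 14, 2)}
Filtering on A ≥ 11 leaves {(18, 11, 14, 17), (18, 11, 14, 2)}.
Keep only column(s) F, D, A: {(18, 17, 11), (18, 2, 11)}
Set union of the two operands is {(18, 17, 11), (18, 2, 11), (18, 28, 19), (20, 34, 34), (39, 25, 39), (7, 9, 35)}.
Keep only column(s) A, F (1 duplicate(s) eliminated): {(11, 18), (19, 18), (34, 20), (35, 7), (39, 39)}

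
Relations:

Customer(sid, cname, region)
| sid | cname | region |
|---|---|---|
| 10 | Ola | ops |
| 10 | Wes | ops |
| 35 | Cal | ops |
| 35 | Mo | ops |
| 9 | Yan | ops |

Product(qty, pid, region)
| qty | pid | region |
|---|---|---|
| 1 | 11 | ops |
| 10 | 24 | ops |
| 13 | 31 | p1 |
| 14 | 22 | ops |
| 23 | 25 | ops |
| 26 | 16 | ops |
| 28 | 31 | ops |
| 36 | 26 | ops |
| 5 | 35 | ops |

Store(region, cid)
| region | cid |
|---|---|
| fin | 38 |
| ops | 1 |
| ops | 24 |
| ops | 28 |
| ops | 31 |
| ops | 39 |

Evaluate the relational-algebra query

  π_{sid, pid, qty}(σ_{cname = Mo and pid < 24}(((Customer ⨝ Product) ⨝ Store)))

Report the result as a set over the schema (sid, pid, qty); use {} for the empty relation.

{(35, 11, 1), (35, 16, 26), (35, 22, 14)}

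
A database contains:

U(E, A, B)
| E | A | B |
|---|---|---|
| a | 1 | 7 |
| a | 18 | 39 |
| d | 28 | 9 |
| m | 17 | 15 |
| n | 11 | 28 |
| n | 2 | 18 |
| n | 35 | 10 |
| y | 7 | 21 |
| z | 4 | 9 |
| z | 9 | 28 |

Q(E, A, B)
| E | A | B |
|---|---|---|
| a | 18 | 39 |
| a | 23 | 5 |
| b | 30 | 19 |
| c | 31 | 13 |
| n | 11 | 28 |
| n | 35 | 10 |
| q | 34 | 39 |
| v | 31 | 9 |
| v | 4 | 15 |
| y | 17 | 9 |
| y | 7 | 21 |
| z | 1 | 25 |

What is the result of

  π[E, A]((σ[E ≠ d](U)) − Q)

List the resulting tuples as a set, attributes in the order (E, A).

{(a, 1), (m, 17), (n, 2), (z, 4), (z, 9)}

Apply σ_{E ≠ d}; surviving tuples: {(a, 1, 7), (a, 18, 39), (m, 17, 15), (n, 11, 28), (n, 2, 18), (n, 35, 10), (y, 7, 21), (z, 4, 9), (z, 9, 28)}
Difference: {(a, 1, 7), (a, 18, 39), (m, 17, 15), (n, 11, 28), (n, 2, 18), (n, 35, 10), (y, 7, 21), (z, 4, 9), (z, 9, 28)} with {(a, 18, 39), (a, 23, 5), (b, 30, 19), (c, 31, 13), (n, 11, 28), (n, 35, 10), (q, 34, 39), (v, 31, 9), (v, 4, 15), (y, 17, 9), (y, 7, 21), (z, 1, 25)} → {(a, 1, 7), (m, 17, 15), (n, 2, 18), (z, 4, 9), (z, 9, 28)}
Keep only column(s) E, A: {(a, 1), (m, 17), (n, 2), (z, 4), (z, 9)}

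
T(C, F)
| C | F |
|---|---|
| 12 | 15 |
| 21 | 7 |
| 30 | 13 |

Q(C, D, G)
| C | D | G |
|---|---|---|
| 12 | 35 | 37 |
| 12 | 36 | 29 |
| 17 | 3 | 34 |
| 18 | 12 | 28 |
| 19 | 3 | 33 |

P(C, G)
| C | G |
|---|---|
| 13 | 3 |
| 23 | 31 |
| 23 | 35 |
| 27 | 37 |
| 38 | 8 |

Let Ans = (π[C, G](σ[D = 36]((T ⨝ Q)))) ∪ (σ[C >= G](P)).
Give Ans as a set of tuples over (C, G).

{(12, 29), (13, 3), (38, 8)}

T ⋈ Q (natural join on C): {(12, 15, 35, 37), (12, 15, 36, 29)}
σ[D = 36]: keep tuples satisfying D = 36 → {(12, 15, 36, 29)}
Keep only column(s) C, G: {(12, 29)}
σ[C >= G]: keep tuples satisfying C >= G → {(13, 3), (38, 8)}
Taking the union: {(12, 29), (13, 3), (38, 8)}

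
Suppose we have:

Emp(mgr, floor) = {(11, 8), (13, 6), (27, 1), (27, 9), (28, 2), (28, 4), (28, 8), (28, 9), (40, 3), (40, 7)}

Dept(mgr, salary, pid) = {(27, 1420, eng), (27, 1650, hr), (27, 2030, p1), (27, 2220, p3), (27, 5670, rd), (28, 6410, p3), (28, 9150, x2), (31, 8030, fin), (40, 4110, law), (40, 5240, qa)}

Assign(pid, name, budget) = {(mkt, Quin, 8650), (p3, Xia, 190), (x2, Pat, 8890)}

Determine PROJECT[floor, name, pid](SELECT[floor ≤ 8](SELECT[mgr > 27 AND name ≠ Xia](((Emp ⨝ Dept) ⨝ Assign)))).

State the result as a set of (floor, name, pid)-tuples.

{(2, Pat, x2), (4, Pat, x2), (8, Pat, x2)}

Emp ⋈ Dept (natural join on mgr): {(27, 1, 1420, eng), (27, 1, 1650, hr), (27, 1, 2030, p1), (27, 1, 2220, p3), (27, 1, 5670, rd), (27, 9, 1420, eng), (27, 9, 1650, hr), (27, 9, 2030, p1), (27, 9, 2220, p3), (27, 9, 5670, rd), (28, 2, 6410, p3), (28, 2, 9150, x2), (28, 4, 6410, p3), (28, 4, 9150, x2), (28, 8, 6410, p3), (28, 8, 9150, x2), (28, 9, 6410, p3), (28, 9, 9150, x2), (40, 3, 4110, law), (40, 3, 5240, qa), (40, 7, 4110, law), (40, 7, 5240, qa)}
(Emp ⨝ Dept) ⋈ Assign (natural join on pid): {(27, 1, 2220, p3, Xia, 190), (27, 9, 2220, p3, Xia, 190), (28, 2, 6410, p3, Xia, 190), (28, 2, 9150, x2, Pat, 8890), (28, 4, 6410, p3, Xia, 190), (28, 4, 9150, x2, Pat, 8890), (28, 8, 6410, p3, Xia, 190), (28, 8, 9150, x2, Pat, 8890), (28, 9, 6410, p3, Xia, 190), (28, 9, 9150, x2, Pat, 8890)}
Apply σ_{mgr > 27 AND name ≠ Xia}; surviving tuples: {(28, 2, 9150, x2, Pat, 8890), (28, 4, 9150, x2, Pat, 8890), (28, 8, 9150, x2, Pat, 8890), (28, 9, 9150, x2, Pat, 8890)}
Apply σ_{floor ≤ 8}; surviving tuples: {(28, 2, 9150, x2, Pat, 8890), (28, 4, 9150, x2, Pat, 8890), (28, 8, 9150, x2, Pat, 8890)}
π_{floor, name, pid} gives {(2, Pat, x2), (4, Pat, x2), (8, Pat, x2)}.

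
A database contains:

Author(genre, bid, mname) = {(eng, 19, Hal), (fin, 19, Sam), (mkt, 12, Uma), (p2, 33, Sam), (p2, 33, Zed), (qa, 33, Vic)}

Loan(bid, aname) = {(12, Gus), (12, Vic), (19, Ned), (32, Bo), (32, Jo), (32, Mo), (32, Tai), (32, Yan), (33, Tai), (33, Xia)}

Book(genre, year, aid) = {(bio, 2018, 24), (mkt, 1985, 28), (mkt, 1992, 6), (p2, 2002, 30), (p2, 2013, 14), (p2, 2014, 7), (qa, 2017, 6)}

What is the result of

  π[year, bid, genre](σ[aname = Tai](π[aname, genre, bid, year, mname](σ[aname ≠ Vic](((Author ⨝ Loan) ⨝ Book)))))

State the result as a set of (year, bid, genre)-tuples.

Joining Author and Loan on bid yields {(eng, 19, Hal, Ned), (fin, 19, Sam, Ned), (mkt, 12, Uma, Gus), (mkt, 12, Uma, Vic), (p2, 33, Sam, Tai), (p2, 33, Sam, Xia), (p2, 33, Zed, Tai), (p2, 33, Zed, Xia), (qa, 33, Vic, Tai), (qa, 33, Vic, Xia)}.
Joining (Author ⨝ Loan) and Book on genre yields {(mkt, 12, Uma, Gus, 1985, 28), (mkt, 12, Uma, Gus, 1992, 6), (mkt, 12, Uma, Vic, 1985, 28), (mkt, 12, Uma, Vic, 1992, 6), (p2, 33, Sam, Tai, 2002, 30), (p2, 33, Sam, Tai, 2013, 14), (p2, 33, Sam, Tai, 2014, 7), (p2, 33, Sam, Xia, 2002, 30), (p2, 33, Sam, Xia, 2013, 14), (p2, 33, Sam, Xia, 2014, 7), (p2, 33, Zed, Tai, 2002, 30), (p2, 33, Zed, Tai, 2013, 14), (p2, 33, Zed, Tai, 2014, 7), (p2, 33, Zed, Xia, 2002, 30), (p2, 33, Zed, Xia, 2013, 14), (p2, 33, Zed, Xia, 2014, 7), (qa, 33, Vic, Tai, 2017, 6), (qa, 33, Vic, Xia, 2017, 6)}.
Filtering on aname ≠ Vic leaves {(mkt, 12, Uma, Gus, 1985, 28), (mkt, 12, Uma, Gus, 1992, 6), (p2, 33, Sam, Tai, 2002, 30), (p2, 33, Sam, Tai, 2013, 14), (p2, 33, Sam, Tai, 2014, 7), (p2, 33, Sam, Xia, 2002, 30), (p2, 33, Sam, Xia, 2013, 14), (p2, 33, Sam, Xia, 2014, 7), (p2, 33, Zed, Tai, 2002, 30), (p2, 33, Zed, Tai, 2013, 14), (p2, 33, Zed, Tai, 2014, 7), (p2, 33, Zed, Xia, 2002, 30), (p2, 33, Zed, Xia, 2013, 14), (p2, 33, Zed, Xia, 2014, 7), (qa, 33, Vic, Tai, 2017, 6), (qa, 33, Vic, Xia, 2017, 6)}.
π[aname, genre, bid, year, mname]: project onto (aname, genre, bid, year, mname) → {(Gus, mkt, 12, 1985, Uma), (Gus, mkt, 12, 1992, Uma), (Tai, p2, 33, 2002, Sam), (Tai, p2, 33, 2002, Zed), (Tai, p2, 33, 2013, Sam), (Tai, p2, 33, 2013, Zed), (Tai, p2, 33, 2014, Sam), (Tai, p2, 33, 2014, Zed), (Tai, qa, 33, 2017, Vic), (Xia, p2, 33, 2002, Sam), (Xia, p2, 33, 2002, Zed), (Xia, p2, 33, 2013, Sam), (Xia, p2, 33, 2013, Zed), (Xia, p2, 33, 2014, Sam), (Xia, p2, 33, 2014, Zed), (Xia, qa, 33, 2017, Vic)}
Filtering on aname = Tai leaves {(Tai, p2, 33, 2002, Sam), (Tai, p2, 33, 2002, Zed), (Tai, p2, 33, 2013, Sam), (Tai, p2, 33, 2013, Zed), (Tai, p2, 33, 2014, Sam), (Tai, p2, 33, 2014, Zed), (Tai, qa, 33, 2017, Vic)}.
π[year, bid, genre]: project onto (year, bid, genre) (3 duplicate(s) eliminated) → {(2002, 33, p2), (2013, 33, p2), (2014, 33, p2), (2017, 33, qa)}

{(2002, 33, p2), (2013, 33, p2), (2014, 33, p2), (2017, 33, qa)}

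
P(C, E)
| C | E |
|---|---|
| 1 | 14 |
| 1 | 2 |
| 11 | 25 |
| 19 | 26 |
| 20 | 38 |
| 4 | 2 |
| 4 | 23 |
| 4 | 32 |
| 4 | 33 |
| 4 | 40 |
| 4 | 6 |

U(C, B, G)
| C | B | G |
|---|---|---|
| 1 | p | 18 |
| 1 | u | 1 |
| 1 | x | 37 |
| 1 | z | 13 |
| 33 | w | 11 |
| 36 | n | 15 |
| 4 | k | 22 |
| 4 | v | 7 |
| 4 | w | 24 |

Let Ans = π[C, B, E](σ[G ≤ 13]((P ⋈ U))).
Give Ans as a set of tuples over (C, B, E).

Natural join on C: {(1, 14, p, 18), (1, 14, u, 1), (1, 14, x, 37), (1, 14, z, 13), (1, 2, p, 18), (1, 2, u, 1), (1, 2, x, 37), (1, 2, z, 13), (4, 2, k, 22), (4, 2, v, 7), (4, 2, w, 24), (4, 23, k, 22), (4, 23, v, 7), (4, 23, w, 24), (4, 32, k, 22), (4, 32, v, 7), (4, 32, w, 24), (4, 33, k, 22), (4, 33, v, 7), (4, 33, w, 24), (4, 40, k, 22), (4, 40, v, 7), (4, 40, w, 24), (4, 6, k, 22), (4, 6, v, 7), (4, 6, w, 24)}
σ[G ≤ 13]: keep tuples satisfying G ≤ 13 → {(1, 14, u, 1), (1, 14, z, 13), (1, 2, u, 1), (1, 2, z, 13), (4, 2, v, 7), (4, 23, v, 7), (4, 32, v, 7), (4, 33, v, 7), (4, 40, v, 7), (4, 6, v, 7)}
Keep only column(s) C, B, E: {(1, u, 14), (1, u, 2), (1, z, 14), (1, z, 2), (4, v, 2), (4, v, 23), (4, v, 32), (4, v, 33), (4, v, 40), (4, v, 6)}

{(1, u, 14), (1, u, 2), (1, z, 14), (1, z, 2), (4, v, 2), (4, v, 23), (4, v, 32), (4, v, 33), (4, v, 40), (4, v, 6)}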